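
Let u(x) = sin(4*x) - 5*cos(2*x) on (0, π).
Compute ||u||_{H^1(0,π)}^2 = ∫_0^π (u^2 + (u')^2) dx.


||u||_{H^1(0,π)}^2 = 71*π

u'(x) = 10*sin(2*x) + 4*cos(4*x).
Expand u² and (u')² and integrate term by term on (0, π), using: for integers n ≥ 1, ∫_0^π sin²(nx) dx = ∫_0^π cos²(nx) dx = π/2; for n ≠ n', ∫_0^π sin(nx)sin(n'x) dx = ∫_0^π cos(nx)cos(n'x) dx = 0; and by product-to-sum, ∫_0^π sin(nx)cos(n'x) dx = ½∫_0^π [sin((n+n')x) + sin((n−n')x)] dx, which is 0 when n+n' is even and 2n/(n²−n'²) when n+n' is odd (it need not vanish on (0, π)).
  u² squared terms: (-5)²·∫cos(2x)² dx = 25·π/2 = 25*π/2;  (1)²·∫sin(4x)² dx = 1·π/2 = π/2.
  u² cross terms: 2·(-5)·(1)·∫cos(2x)·sin(4x) dx = -10·(0) = 0.
  So ∫_0^π u² dx = 25*π/2 + π/2 + 0 = 13*π.
  (u')² squared terms: (4)²·∫cos(4x)² dx = 16·π/2 = 8*π;  (10)²·∫sin(2x)² dx = 100·π/2 = 50*π.
  (u')² cross terms: 2·(4)·(10)·∫cos(4x)·sin(2x) dx = 80·(0) = 0.
  So ∫_0^π (u')² dx = 8*π + 50*π + 0 = 58*π.
||u||_{H^1}^2 = (13*π) + (58*π) = 71*π.


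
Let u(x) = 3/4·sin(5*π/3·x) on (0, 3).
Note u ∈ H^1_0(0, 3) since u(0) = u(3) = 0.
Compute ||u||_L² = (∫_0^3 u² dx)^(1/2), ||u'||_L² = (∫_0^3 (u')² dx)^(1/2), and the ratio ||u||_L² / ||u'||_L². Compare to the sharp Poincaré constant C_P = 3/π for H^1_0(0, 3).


||u||_L² / ||u'||_L² = 3/(5*π) < C_P = 3/π.

u(x) = 3/4·sin(5*π/3·x), so u'(x) = 5*π*cos(5*π*x/3)/4.
Writing u(x) = A·sin(kπx/L) with A = 3/4 and k = 5, use ∫_0^L sin²(kπx/L) dx = L/2 and ∫_0^L cos²(kπx/L) dx = L/2.
u² = 9/16·sin²(5*π/3·x) and (u')² = 25*π^2/16·cos²(5*π/3·x), and each of sin², cos² integrates to L/2 = 3/2 over (0, 3).
∫_0^3 u² dx = 27/32, so ||u||_L² = 3*sqrt(6)/8.
∫_0^3 (u')² dx = 75*π^2/32, so ||u'||_L² = 5*sqrt(6)*π/8.
Ratio ||u||_L² / ||u'||_L² = 3/(5*π).
Sharp Poincaré constant on H^1_0(0, 3) is C_P = L/π = 3/π, achieved by sin(π/3·x).
This is the k = 5 harmonic; the ratio L/(kπ) is strictly less than C_P = L/π, consistent with the sharp inequality ||u||_L² ≤ C_P ||u'||_L².


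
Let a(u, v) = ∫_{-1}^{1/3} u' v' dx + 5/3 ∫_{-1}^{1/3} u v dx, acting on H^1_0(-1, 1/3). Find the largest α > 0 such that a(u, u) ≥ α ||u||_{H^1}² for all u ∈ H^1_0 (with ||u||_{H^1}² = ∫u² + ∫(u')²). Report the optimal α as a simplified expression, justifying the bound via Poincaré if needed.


α = 1

Coercivity of a(·,·) on H^1_0(-1, 1/3) means a(u, u) ≥ α ||u||_{H^1}² for every u ∈ H^1_0.
The interval has length L = 4/3, and Poincaré/coercivity depend only on L. Here a(u, u) = ∫(u')² + (5/3)·∫u².
Here c = 5/3 ≥ 1, so a(u,u) = ∫(u')² + c∫u² ≥ ∫(u')² + ∫u² = ||u||_{H^1}², i.e. α = 1 works. No larger α is possible: a(u,u) ≥ α||u||_{H^1}² means (1−α)∫(u')² ≥ (α−c)∫u², and for the modes u_n = sin(nπ(x−x₀)/L) (x₀ the left endpoint) one has ∫u_n²/∫(u_n')² = (L/(nπ))² → 0, so a(u_n,u_n)/||u_n||_{H^1}² → 1. Hence the optimal constant is α = 1.
Therefore α = 1.


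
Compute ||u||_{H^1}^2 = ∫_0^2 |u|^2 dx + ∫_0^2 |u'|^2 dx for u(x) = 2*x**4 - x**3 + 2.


||u||_{H^1}^2 = 276232/315

The H^1 norm (squared) on an interval (0, L) is
  ||u||_{H^1}^2 = ∫_0^L u(x)^2 dx + ∫_0^L u'(x)^2 dx.
Compute u'(x) = 8*x**3 - 3*x**2.
Then u(x)^2 = 4*x**8 - 4*x**7 + x**6 + 8*x**4 - 4*x**3 + 4 and u'(x)^2 = 64*x**6 - 48*x**5 + 9*x**4.
Integrate each monomial from 0 to 2 using ∫_0^2 c·x^n dx = c·2^(n+1)/(n+1):
  ∫_0^2 u(x)^2 dx = ∫_0^2 (4*x^8 - 4*x^7 + x^6 + 8*x^4 - 4*x^3 + 4) dx. Term by term:
    ∫_0^2 4*x^8 dx = 2048/9;  ∫_0^2 -4*x^7 dx = -128;  ∫_0^2 x^6 dx = 128/7;
    ∫_0^2 8*x^4 dx = 256/5;  ∫_0^2 -4*x^3 dx = -16;  ∫_0^2 4 dx = 8.
  Sum: 2048/9 − 128 + 128/7 + 256/5 − 16 + 8 = 50728/315.
  ∫_0^2 u'(x)^2 dx = ∫_0^2 (64*x^6 - 48*x^5 + 9*x^4) dx. Term by term:
    ∫_0^2 64*x^6 dx = 8192/7;  ∫_0^2 -48*x^5 dx = -512;  ∫_0^2 9*x^4 dx = 288/5.
  Sum: 8192/7 − 512 + 288/5 = 25056/35.
Adding: ||u||_{H^1}^2 = 50728/315 + 25056/35 = 276232/315.


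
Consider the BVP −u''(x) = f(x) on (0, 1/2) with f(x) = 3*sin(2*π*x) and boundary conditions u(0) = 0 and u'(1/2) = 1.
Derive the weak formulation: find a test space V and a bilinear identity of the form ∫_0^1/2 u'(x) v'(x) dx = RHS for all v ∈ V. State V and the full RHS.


V = {v ∈ H^1(0, 1/2) : v(0) = 0} (test functions vanish at x = 0 where u is specified); weak form: ∫_0^1/2 u'v' dx = ∫_0^1/2 (3*sin(2*π*x)) v dx + v(1/2) for all v ∈ V.

Multiply both sides by a test function v and integrate from 0 to 1/2:
  ∫_0^1/2 −u''(x) v(x) dx = ∫_0^1/2 f(x) v(x) dx.
Integrate the LHS by parts once:
  ∫_0^1/2 −u'' v dx = −[u'(x) v(x)]_0^1/2 + ∫_0^1/2 u'(x) v'(x) dx.
Thus ∫_0^1/2 u'(x) v'(x) dx = ∫_0^1/2 f(x) v(x) dx + [u'(x) v(x)]_0^1/2.
Choose V so that boundary terms are either known or forced to vanish.
Mixed BC: u(0) = 0 (Dirichlet) and u'(1/2) = 1 (Neumann). Define V = {v ∈ H^1(0, 1/2) : v(0) = 0}. Then [u' v]_0^1/2 = u'(1/2)·v(1/2) − u'(0)·0 = v(1/2).
Weak formulation: find u (satisfying any essential BC) such that ∫_0^1/2 u'(x) v'(x) dx = ∫_0^1/2 f v dx + v(1/2) for all v ∈ V (Dirichlet at 0 absorbed into V; Neumann datum at x = 1/2 contributes the boundary term).
Substituting f(x) = 3*sin(2*π*x), the right-hand side is ∫_0^1/2 (3*sin(2*π*x)) v dx + v(1/2).


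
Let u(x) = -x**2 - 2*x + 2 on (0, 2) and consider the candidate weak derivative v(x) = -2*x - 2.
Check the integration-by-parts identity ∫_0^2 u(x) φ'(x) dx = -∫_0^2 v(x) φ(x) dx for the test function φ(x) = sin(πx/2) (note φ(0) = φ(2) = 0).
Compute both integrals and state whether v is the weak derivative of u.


LHS = 16/π, RHS = 16/π. Yes, v = u' weakly.

u(x) = -x**2 - 2*x + 2, classical derivative u'(x) = -2*x - 2.
φ(x) = sin(πx/2), so φ'(x) = π*cos(π*x/2)/2.
Note φ(0) = φ(2) = 0, so the boundary term u·φ vanishes.
LHS = ∫_0^2 u(x) φ'(x) dx = ∫_0^2 (-π*x^2*cos(π*x/2)/2 - π*x*cos(π*x/2) + π*cos(π*x/2)) dx. Term by term:
  ∫_0^2 π*cos(π*x/2) dx = 0;  ∫_0^2 -π*x*cos(π*x/2) dx = 8/π;  ∫_0^2 -π*x^2*cos(π*x/2)/2 dx = 8/π.
Sum: 0 + 8/π + 8/π = 16/π.
So LHS = 16/π.
∫_0^2 v(x) φ(x) dx = ∫_0^2 (-2*x*sin(π*x/2) - 2*sin(π*x/2)) dx. Term by term:
  ∫_0^2 -2*sin(π*x/2) dx = -8/π;  ∫_0^2 -2*x*sin(π*x/2) dx = -8/π.
Sum: -8/π − 8/π = -16/π.
So RHS = -∫_0^2 v(x) φ(x) dx = 16/π.
LHS = RHS, so the identity holds for this test φ.
Moreover u is smooth here and v(x) = u'(x) = -2*x - 2 pointwise, so the identity holds for every test function. Hence v is the weak derivative of u.


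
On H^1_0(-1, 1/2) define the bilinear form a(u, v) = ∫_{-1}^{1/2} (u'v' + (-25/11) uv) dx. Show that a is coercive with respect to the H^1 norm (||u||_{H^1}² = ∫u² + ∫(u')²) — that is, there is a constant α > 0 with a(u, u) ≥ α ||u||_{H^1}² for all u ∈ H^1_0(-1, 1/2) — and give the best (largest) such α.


α = (-225 + 44*π^2)/(11*(9 + 4*π^2))

Coercivity of a(·,·) on H^1_0(-1, 1/2) means a(u, u) ≥ α ||u||_{H^1}² for every u ∈ H^1_0.
The interval has length L = 3/2, and Poincaré/coercivity depend only on L. Here a(u, u) = ∫(u')² + (-25/11)·∫u².
Here c = -25/11 < 0 with |c| < (π/L)² = 4*π^2/9, so coercivity still holds. The condition a(u,u) ≥ α||u||_{H^1}² reads (1−α)∫(u')² ≥ (α−c)∫u². Any admissible α is ≤ 1 (rapidly oscillating u have ∫u²/∫(u')² → 0), and α = 1 would force 0 ≥ (1−c)∫u², impossible since c < 1; so 1−α > 0. By the sharp Poincaré inequality on H^1_0 of an interval of length L, ∫(u')² ≥ (π/L)²∫u² with equality for the first sine mode sin(π(x−x₀)/L) (x₀ the left endpoint), so the inequality holds for all u iff (1−α)(π/L)² ≥ α − c, i.e. α ≤ ((π/L)² + c)/((π/L)² + 1) = (1 + c(L/π)²)/(1 + (L/π)²). (Direct route, valid since c ≤ 0: Poincaré gives c∫u² ≥ c(L/π)²∫(u')², so a(u,u) ≥ (1 + c(L/π)²)∫(u')², while ||u||_{H^1}² ≤ (1 + (L/π)²)∫(u')²; dividing yields the same α.) With (π/L)² = 4*π^2/9 and c = -25/11, the largest admissible constant is α = ((π/L)² + c)/((π/L)² + 1).
Simplifying, α = (-225 + 44*π^2)/(11*(9 + 4*π^2)).


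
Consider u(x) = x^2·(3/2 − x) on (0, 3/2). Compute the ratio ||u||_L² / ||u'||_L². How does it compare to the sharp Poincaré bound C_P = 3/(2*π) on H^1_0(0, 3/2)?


||u||_L² / ||u'||_L² = 3*sqrt(14)/28 < C_P = 3/(2*π).

u(x) = x^2·(3/2 − x), so u'(x) = 3*x*(1 - x).
u(x) = x^2·(3/2 − x) vanishes at x = 0 and x = 3/2, so u ∈ H^1_0(0, 3/2). Differentiate via the product rule and integrate the resulting polynomials term by term.
  ∫_0^3/2 u² dx = ∫_0^3/2 (x^6 - 3*x^5 + 9*x^4/4) dx. Term by term:
    ∫_0^3/2 x^6 dx = 2187/896;  ∫_0^3/2 -3*x^5 dx = -729/128;  ∫_0^3/2 9*x^4/4 dx = 2187/640.
  Sum: 2187/896 − 729/128 + 2187/640 = 729/4480.
  ∫_0^3/2 (u')² dx = ∫_0^3/2 (9*x^4 - 18*x^3 + 9*x^2) dx. Term by term:
    ∫_0^3/2 9*x^4 dx = 2187/160;  ∫_0^3/2 -18*x^3 dx = -729/32;  ∫_0^3/2 9*x^2 dx = 81/8.
  Sum: 2187/160 − 729/32 + 81/8 = 81/80.
∫_0^3/2 u² dx = 729/4480, so ||u||_L² = 27*sqrt(70)/560.
∫_0^3/2 (u')² dx = 81/80, so ||u'||_L² = 9*sqrt(5)/20.
Ratio ||u||_L² / ||u'||_L² = 3*sqrt(14)/28.
Sharp Poincaré constant on H^1_0(0, 3/2) is C_P = L/π = 3/(2*π), achieved by sin(2*π/3·x).
A polynomial bump cannot attain the sharp Poincaré constant (only the first sine eigenfunction does), so the ratio is strictly less than C_P, consistent with ||u||_L² ≤ C_P ||u'||_L².


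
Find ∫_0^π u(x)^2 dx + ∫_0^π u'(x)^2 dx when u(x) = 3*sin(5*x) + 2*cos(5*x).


||u||_{H^1(0,π)}^2 = 169*π

u'(x) = -10*sin(5*x) + 15*cos(5*x).
Expand u² and (u')² and integrate term by term on (0, π), using: for integers n ≥ 1, ∫_0^π sin²(nx) dx = ∫_0^π cos²(nx) dx = π/2; for n ≠ n', ∫_0^π sin(nx)sin(n'x) dx = ∫_0^π cos(nx)cos(n'x) dx = 0; and by product-to-sum, ∫_0^π sin(nx)cos(n'x) dx = ½∫_0^π [sin((n+n')x) + sin((n−n')x)] dx, which is 0 when n+n' is even and 2n/(n²−n'²) when n+n' is odd (it need not vanish on (0, π)).
  u² squared terms: (2)²·∫cos(5x)² dx = 4·π/2 = 2*π;  (3)²·∫sin(5x)² dx = 9·π/2 = 9*π/2.
  u² cross terms: 2·(2)·(3)·∫cos(5x)·sin(5x) dx = 12·(0) = 0.
  So ∫_0^π u² dx = 2*π + 9*π/2 + 0 = 13*π/2.
  (u')² squared terms: (-10)²·∫sin(5x)² dx = 100·π/2 = 50*π;  (15)²·∫cos(5x)² dx = 225·π/2 = 225*π/2.
  (u')² cross terms: 2·(-10)·(15)·∫sin(5x)·cos(5x) dx = -300·(0) = 0.
  So ∫_0^π (u')² dx = 50*π + 225*π/2 + 0 = 325*π/2.
||u||_{H^1}^2 = (13*π/2) + (325*π/2) = 169*π.


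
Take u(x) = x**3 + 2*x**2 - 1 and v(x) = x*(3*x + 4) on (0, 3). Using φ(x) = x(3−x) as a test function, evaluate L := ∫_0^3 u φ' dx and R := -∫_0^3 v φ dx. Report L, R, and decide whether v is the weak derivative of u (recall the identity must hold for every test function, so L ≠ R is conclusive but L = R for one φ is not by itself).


LHS = -1269/20, RHS = -1269/20. Yes, v = u' weakly.

u(x) = x**3 + 2*x**2 - 1, classical derivative u'(x) = 3*x**2 + 4*x.
φ(x) = x(3−x), so φ'(x) = 3 - 2*x.
Note φ(0) = φ(3) = 0, so the boundary term u·φ vanishes.
LHS = ∫_0^3 u(x) φ'(x) dx = ∫_0^3 (-2*x^4 - x^3 + 6*x^2 + 2*x - 3) dx. Term by term:
  ∫_0^3 -2*x^4 dx = -486/5;  ∫_0^3 -x^3 dx = -81/4;  ∫_0^3 6*x^2 dx = 54;
  ∫_0^3 2*x dx = 9;  ∫_0^3 -3 dx = -9.
Sum: -486/5 − 81/4 + 54 + 9 − 9 = -1269/20.
So LHS = -1269/20.
∫_0^3 v(x) φ(x) dx = ∫_0^3 (-3*x^4 + 5*x^3 + 12*x^2) dx. Term by term:
  ∫_0^3 -3*x^4 dx = -729/5;  ∫_0^3 5*x^3 dx = 405/4;  ∫_0^3 12*x^2 dx = 108.
Sum: -729/5 + 405/4 + 108 = 1269/20.
So RHS = -∫_0^3 v(x) φ(x) dx = -1269/20.
LHS = RHS, so the identity holds for this test φ.
Moreover u is smooth here and v(x) = u'(x) = 3*x**2 + 4*x pointwise, so the identity holds for every test function. Hence v is the weak derivative of u.


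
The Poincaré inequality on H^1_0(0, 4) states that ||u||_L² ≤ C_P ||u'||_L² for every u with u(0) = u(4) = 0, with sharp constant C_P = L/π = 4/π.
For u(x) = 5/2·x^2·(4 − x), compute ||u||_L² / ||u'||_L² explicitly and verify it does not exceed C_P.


||u||_L² / ||u'||_L² = 2*sqrt(14)/7 < C_P = 4/π.

u(x) = 5/2·x^2·(4 − x), so u'(x) = 5*x*(8 - 3*x)/2.
u(x) = 5/2·x^2·(4 − x) vanishes at x = 0 and x = 4, so u ∈ H^1_0(0, 4). Differentiate via the product rule and integrate the resulting polynomials term by term.
  ∫_0^4 u² dx = ∫_0^4 (25*x^6/4 - 50*x^5 + 100*x^4) dx. Term by term:
    ∫_0^4 25*x^6/4 dx = 102400/7;  ∫_0^4 -50*x^5 dx = -102400/3;  ∫_0^4 100*x^4 dx = 20480.
  Sum: 102400/7 − 102400/3 + 20480 = 20480/21.
  ∫_0^4 (u')² dx = ∫_0^4 (225*x^4/4 - 300*x^3 + 400*x^2) dx. Term by term:
    ∫_0^4 225*x^4/4 dx = 11520;  ∫_0^4 -300*x^3 dx = -19200;  ∫_0^4 400*x^2 dx = 25600/3.
  Sum: 11520 − 19200 + 25600/3 = 2560/3.
∫_0^4 u² dx = 20480/21, so ||u||_L² = 64*sqrt(105)/21.
∫_0^4 (u')² dx = 2560/3, so ||u'||_L² = 16*sqrt(30)/3.
Ratio ||u||_L² / ||u'||_L² = 2*sqrt(14)/7.
Sharp Poincaré constant on H^1_0(0, 4) is C_P = L/π = 4/π, achieved by sin(π/4·x).
A polynomial bump cannot attain the sharp Poincaré constant (only the first sine eigenfunction does), so the ratio is strictly less than C_P, consistent with ||u||_L² ≤ C_P ||u'||_L².


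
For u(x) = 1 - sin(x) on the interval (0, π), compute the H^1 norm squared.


||u||_{H^1(0,π)}^2 = -4 + 2*π

u'(x) = -cos(x).
Expand u² and (u')² and integrate term by term on (0, π), using: for integers n ≥ 1, ∫_0^π sin²(nx) dx = ∫_0^π cos²(nx) dx = π/2; for n ≠ n', ∫_0^π sin(nx)sin(n'x) dx = ∫_0^π cos(nx)cos(n'x) dx = 0; and by product-to-sum, ∫_0^π sin(nx)cos(n'x) dx = ½∫_0^π [sin((n+n')x) + sin((n−n')x)] dx, which is 0 when n+n' is even and 2n/(n²−n'²) when n+n' is odd (it need not vanish on (0, π)). For the constant mode: ∫_0^π 1 dx = π, ∫_0^π cos(nx) dx = 0, ∫_0^π sin(nx) dx = (1−(−1)^n)/n.
  u² squared terms: (1)²·∫1 dx = 1·π = π;  (-1)²·∫sin(x)² dx = 1·π/2 = π/2.
  u² cross terms: 2·(1)·(-1)·∫1·sin(x) dx = -2·(2) = -4.
  So ∫_0^π u² dx = π + π/2 − 4 = -4 + 3*π/2.
  (u')² squared terms: (-1)²·∫cos(x)² dx = 1·π/2 = π/2.
  So ∫_0^π (u')² dx = π/2.
||u||_{H^1}^2 = (-4 + 3*π/2) + (π/2) = -4 + 2*π.


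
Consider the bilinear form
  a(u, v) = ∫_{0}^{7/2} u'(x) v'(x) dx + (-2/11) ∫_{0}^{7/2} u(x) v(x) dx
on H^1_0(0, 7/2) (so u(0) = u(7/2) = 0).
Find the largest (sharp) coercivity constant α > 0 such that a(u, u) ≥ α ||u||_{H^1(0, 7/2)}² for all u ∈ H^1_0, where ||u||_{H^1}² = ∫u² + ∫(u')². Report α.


α = 2*(-49 + 22*π^2)/(11*(4*π^2 + 49))

Coercivity of a(·,·) on H^1_0(0, 7/2) means a(u, u) ≥ α ||u||_{H^1}² for every u ∈ H^1_0.
The interval has length L = 7/2, and Poincaré/coercivity depend only on L. Here a(u, u) = ∫(u')² + (-2/11)·∫u².
Here c = -2/11 < 0 with |c| < (π/L)² = 4*π^2/49, so coercivity still holds. The condition a(u,u) ≥ α||u||_{H^1}² reads (1−α)∫(u')² ≥ (α−c)∫u². Any admissible α is ≤ 1 (rapidly oscillating u have ∫u²/∫(u')² → 0), and α = 1 would force 0 ≥ (1−c)∫u², impossible since c < 1; so 1−α > 0. By the sharp Poincaré inequality on H^1_0 of an interval of length L, ∫(u')² ≥ (π/L)²∫u² with equality for the first sine mode sin(π(x−x₀)/L) (x₀ the left endpoint), so the inequality holds for all u iff (1−α)(π/L)² ≥ α − c, i.e. α ≤ ((π/L)² + c)/((π/L)² + 1) = (1 + c(L/π)²)/(1 + (L/π)²). (Direct route, valid since c ≤ 0: Poincaré gives c∫u² ≥ c(L/π)²∫(u')², so a(u,u) ≥ (1 + c(L/π)²)∫(u')², while ||u||_{H^1}² ≤ (1 + (L/π)²)∫(u')²; dividing yields the same α.) With (π/L)² = 4*π^2/49 and c = -2/11, the largest admissible constant is α = ((π/L)² + c)/((π/L)² + 1).
Simplifying, α = 2*(-49 + 22*π^2)/(11*(4*π^2 + 49)).


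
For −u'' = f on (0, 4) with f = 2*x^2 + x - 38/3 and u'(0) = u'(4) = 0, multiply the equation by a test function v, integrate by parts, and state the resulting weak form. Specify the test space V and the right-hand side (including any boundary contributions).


V = H^1(0, 4) (no boundary constraint on v; u is determined up to an additive constant); weak form: ∫_0^4 u'v' dx = ∫_0^4 (2*x^2 + x - 38/3) v dx for all v ∈ V.

Multiply both sides by a test function v and integrate from 0 to 4:
  ∫_0^4 −u''(x) v(x) dx = ∫_0^4 f(x) v(x) dx.
Integrate the LHS by parts once:
  ∫_0^4 −u'' v dx = −[u'(x) v(x)]_0^4 + ∫_0^4 u'(x) v'(x) dx.
Thus ∫_0^4 u'(x) v'(x) dx = ∫_0^4 f(x) v(x) dx + [u'(x) v(x)]_0^4.
Choose V so that boundary terms are either known or forced to vanish.
u has homogeneous Neumann: u'(0) = u'(4) = 0. So [u' v]_0^4 = 0·v(4) − 0·v(0) = 0 for any v; take V = H^1(0, 4).
Weak formulation: find u (satisfying any essential BC) such that ∫_0^4 u'(x) v'(x) dx = ∫_0^4 f v dx for all v ∈ V (homogeneous Neumann, so boundary terms vanish).
Substituting f(x) = 2*x^2 + x - 38/3, the right-hand side is ∫_0^4 (2*x^2 + x - 38/3) v dx.
Compatibility check (pure Neumann): taking v ≡ 1 ∈ V gives 0 = ∫_0^4 f dx + (0) − (0), i.e. ∫_0^4 f dx must equal u'(0) − u'(4) = 0. Indeed ∫_0^4 (2*x^2 + x - 38/3) dx = 0, so the data are compatible. The solution is then unique only up to an additive constant (fix it e.g. by requiring ∫_0^4 u dx = 0).


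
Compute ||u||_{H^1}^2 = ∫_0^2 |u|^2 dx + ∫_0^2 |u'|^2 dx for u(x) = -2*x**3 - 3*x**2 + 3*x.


||u||_{H^1}^2 = 20942/35

The H^1 norm (squared) on an interval (0, L) is
  ||u||_{H^1}^2 = ∫_0^L u(x)^2 dx + ∫_0^L u'(x)^2 dx.
Compute u'(x) = -6*x**2 - 6*x + 3.
Then u(x)^2 = 4*x**6 + 12*x**5 - 3*x**4 - 18*x**3 + 9*x**2 and u'(x)^2 = 36*x**4 + 72*x**3 - 36*x + 9.
Integrate each monomial from 0 to 2 using ∫_0^2 c·x^n dx = c·2^(n+1)/(n+1):
  ∫_0^2 u(x)^2 dx = ∫_0^2 (4*x^6 + 12*x^5 - 3*x^4 - 18*x^3 + 9*x^2) dx. Term by term:
    ∫_0^2 4*x^6 dx = 512/7;  ∫_0^2 12*x^5 dx = 128;  ∫_0^2 -3*x^4 dx = -96/5;
    ∫_0^2 -18*x^3 dx = -72;  ∫_0^2 9*x^2 dx = 24.
  Sum: 512/7 + 128 − 96/5 − 72 + 24 = 4688/35.
  ∫_0^2 u'(x)^2 dx = ∫_0^2 (36*x^4 + 72*x^3 - 36*x + 9) dx. Term by term:
    ∫_0^2 36*x^4 dx = 1152/5;  ∫_0^2 72*x^3 dx = 288;  ∫_0^2 -36*x dx = -72;
    ∫_0^2 9 dx = 18.
  Sum: 1152/5 + 288 − 72 + 18 = 2322/5.
Adding: ||u||_{H^1}^2 = 4688/35 + 2322/5 = 20942/35.


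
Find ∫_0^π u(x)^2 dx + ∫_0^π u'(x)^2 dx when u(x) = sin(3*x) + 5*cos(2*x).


||u||_{H^1(0,π)}^2 = 60 + 135*π/2

u'(x) = -10*sin(2*x) + 3*cos(3*x).
Expand u² and (u')² and integrate term by term on (0, π), using: for integers n ≥ 1, ∫_0^π sin²(nx) dx = ∫_0^π cos²(nx) dx = π/2; for n ≠ n', ∫_0^π sin(nx)sin(n'x) dx = ∫_0^π cos(nx)cos(n'x) dx = 0; and by product-to-sum, ∫_0^π sin(nx)cos(n'x) dx = ½∫_0^π [sin((n+n')x) + sin((n−n')x)] dx, which is 0 when n+n' is even and 2n/(n²−n'²) when n+n' is odd (it need not vanish on (0, π)).
  u² squared terms: (5)²·∫cos(2x)² dx = 25·π/2 = 25*π/2;  (1)²·∫sin(3x)² dx = 1·π/2 = π/2.
  u² cross terms: 2·(5)·(1)·∫cos(2x)·sin(3x) dx = 10·(6/5) = 12.
  So ∫_0^π u² dx = 25*π/2 + π/2 + 12 = 12 + 13*π.
  (u')² squared terms: (-10)²·∫sin(2x)² dx = 100·π/2 = 50*π;  (3)²·∫cos(3x)² dx = 9·π/2 = 9*π/2.
  (u')² cross terms: 2·(-10)·(3)·∫sin(2x)·cos(3x) dx = -60·(-4/5) = 48.
  So ∫_0^π (u')² dx = 50*π + 9*π/2 + 48 = 48 + 109*π/2.
||u||_{H^1}^2 = (12 + 13*π) + (48 + 109*π/2) = 60 + 135*π/2.


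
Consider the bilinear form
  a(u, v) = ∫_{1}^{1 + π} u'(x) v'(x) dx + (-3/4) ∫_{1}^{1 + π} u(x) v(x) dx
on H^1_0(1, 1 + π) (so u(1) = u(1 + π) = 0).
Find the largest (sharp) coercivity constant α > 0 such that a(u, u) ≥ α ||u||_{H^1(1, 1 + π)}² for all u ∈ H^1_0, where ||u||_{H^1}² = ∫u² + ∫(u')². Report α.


α = 1/8

Coercivity of a(·,·) on H^1_0(1, 1 + π) means a(u, u) ≥ α ||u||_{H^1}² for every u ∈ H^1_0.
The interval has length L = π, and Poincaré/coercivity depend only on L. Here a(u, u) = ∫(u')² + (-3/4)·∫u².
Here c = -3/4 < 0 with |c| < (π/L)² = 1, so coercivity still holds. The condition a(u,u) ≥ α||u||_{H^1}² reads (1−α)∫(u')² ≥ (α−c)∫u². Any admissible α is ≤ 1 (rapidly oscillating u have ∫u²/∫(u')² → 0), and α = 1 would force 0 ≥ (1−c)∫u², impossible since c < 1; so 1−α > 0. By the sharp Poincaré inequality on H^1_0 of an interval of length L, ∫(u')² ≥ (π/L)²∫u² with equality for the first sine mode sin(π(x−x₀)/L) (x₀ the left endpoint), so the inequality holds for all u iff (1−α)(π/L)² ≥ α − c, i.e. α ≤ ((π/L)² + c)/((π/L)² + 1) = (1 + c(L/π)²)/(1 + (L/π)²). (Direct route, valid since c ≤ 0: Poincaré gives c∫u² ≥ c(L/π)²∫(u')², so a(u,u) ≥ (1 + c(L/π)²)∫(u')², while ||u||_{H^1}² ≤ (1 + (L/π)²)∫(u')²; dividing yields the same α.) With (π/L)² = 1 and c = -3/4, the largest admissible constant is α = ((π/L)² + c)/((π/L)² + 1).
Simplifying, α = 1/8.


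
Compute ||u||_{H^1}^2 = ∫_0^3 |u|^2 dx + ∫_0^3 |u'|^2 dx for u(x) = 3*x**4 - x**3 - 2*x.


||u||_{H^1}^2 = 6954387/140

The H^1 norm (squared) on an interval (0, L) is
  ||u||_{H^1}^2 = ∫_0^L u(x)^2 dx + ∫_0^L u'(x)^2 dx.
Compute u'(x) = 12*x**3 - 3*x**2 - 2.
Then u(x)^2 = 9*x**8 - 6*x**7 + x**6 - 12*x**5 + 4*x**4 + 4*x**2 and u'(x)^2 = 144*x**6 - 72*x**5 + 9*x**4 - 48*x**3 + 12*x**2 + 4.
Integrate each monomial from 0 to 3 using ∫_0^3 c·x^n dx = c·3^(n+1)/(n+1):
  ∫_0^3 u(x)^2 dx = ∫_0^3 (9*x^8 - 6*x^7 + x^6 - 12*x^5 + 4*x^4 + 4*x^2) dx. Term by term:
    ∫_0^3 9*x^8 dx = 19683;  ∫_0^3 -6*x^7 dx = -19683/4;  ∫_0^3 x^6 dx = 2187/7;
    ∫_0^3 -12*x^5 dx = -1458;  ∫_0^3 4*x^4 dx = 972/5;  ∫_0^3 4*x^2 dx = 36.
  Sum: 19683 − 19683/4 + 2187/7 − 1458 + 972/5 + 36 = 1938591/140.
  ∫_0^3 u'(x)^2 dx = ∫_0^3 (144*x^6 - 72*x^5 + 9*x^4 - 48*x^3 + 12*x^2 + 4) dx. Term by term:
    ∫_0^3 144*x^6 dx = 314928/7;  ∫_0^3 -72*x^5 dx = -8748;  ∫_0^3 9*x^4 dx = 2187/5;
    ∫_0^3 -48*x^3 dx = -972;  ∫_0^3 12*x^2 dx = 108;  ∫_0^3 4 dx = 12.
  Sum: 314928/7 − 8748 + 2187/5 − 972 + 108 + 12 = 1253949/35.
Adding: ||u||_{H^1}^2 = 1938591/140 + 1253949/35 = 6954387/140.


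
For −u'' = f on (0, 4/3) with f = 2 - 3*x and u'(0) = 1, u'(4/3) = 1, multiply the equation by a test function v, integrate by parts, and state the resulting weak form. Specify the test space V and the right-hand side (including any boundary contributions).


V = H^1(0, 4/3) (v unrestricted at boundary; u is determined up to an additive constant); weak form: ∫_0^4/3 u'v' dx = ∫_0^4/3 (2 - 3*x) v dx + v(4/3) − v(0) for all v ∈ V.

Multiply both sides by a test function v and integrate from 0 to 4/3:
  ∫_0^4/3 −u''(x) v(x) dx = ∫_0^4/3 f(x) v(x) dx.
Integrate the LHS by parts once:
  ∫_0^4/3 −u'' v dx = −[u'(x) v(x)]_0^4/3 + ∫_0^4/3 u'(x) v'(x) dx.
Thus ∫_0^4/3 u'(x) v'(x) dx = ∫_0^4/3 f(x) v(x) dx + [u'(x) v(x)]_0^4/3.
Choose V so that boundary terms are either known or forced to vanish.
u has inhomogeneous Neumann u'(0) = 1, u'(4/3) = 1. [u' v]_0^4/3 = (1)·v(4/3) − (1)·v(0) = v(4/3) − v(0). Take V = H^1(0, 4/3); boundary term becomes part of RHS.
Weak formulation: find u (satisfying any essential BC) such that ∫_0^4/3 u'(x) v'(x) dx = ∫_0^4/3 f v dx + v(4/3) − v(0) for all v ∈ V (Neumann data are natural BCs: they enter the RHS as boundary terms).
Substituting f(x) = 2 - 3*x, the right-hand side is ∫_0^4/3 (2 - 3*x) v dx + v(4/3) − v(0).
Compatibility check (pure Neumann): taking v ≡ 1 ∈ V gives 0 = ∫_0^4/3 f dx + (1) − (1), i.e. ∫_0^4/3 f dx must equal u'(0) − u'(4/3) = 0. Indeed ∫_0^4/3 (2 - 3*x) dx = 0, so the data are compatible. The solution is then unique only up to an additive constant (fix it e.g. by requiring ∫_0^4/3 u dx = 0).


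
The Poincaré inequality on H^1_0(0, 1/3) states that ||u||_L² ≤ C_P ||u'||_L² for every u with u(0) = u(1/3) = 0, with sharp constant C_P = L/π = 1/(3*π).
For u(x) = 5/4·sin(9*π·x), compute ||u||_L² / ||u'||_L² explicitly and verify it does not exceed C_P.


||u||_L² / ||u'||_L² = 1/(9*π) < C_P = 1/(3*π).

u(x) = 5/4·sin(9*π·x), so u'(x) = 45*π*cos(9*π*x)/4.
Writing u(x) = A·sin(kπx/L) with A = 5/4 and k = 3, use ∫_0^L sin²(kπx/L) dx = L/2 and ∫_0^L cos²(kπx/L) dx = L/2.
u² = 25/16·sin²(9*π·x) and (u')² = 2025*π^2/16·cos²(9*π·x), and each of sin², cos² integrates to L/2 = 1/6 over (0, 1/3).
∫_0^1/3 u² dx = 25/96, so ||u||_L² = 5*sqrt(6)/24.
∫_0^1/3 (u')² dx = 675*π^2/32, so ||u'||_L² = 15*sqrt(6)*π/8.
Ratio ||u||_L² / ||u'||_L² = 1/(9*π).
Sharp Poincaré constant on H^1_0(0, 1/3) is C_P = L/π = 1/(3*π), achieved by sin(3*π·x).
This is the k = 3 harmonic; the ratio L/(kπ) is strictly less than C_P = L/π, consistent with the sharp inequality ||u||_L² ≤ C_P ||u'||_L².


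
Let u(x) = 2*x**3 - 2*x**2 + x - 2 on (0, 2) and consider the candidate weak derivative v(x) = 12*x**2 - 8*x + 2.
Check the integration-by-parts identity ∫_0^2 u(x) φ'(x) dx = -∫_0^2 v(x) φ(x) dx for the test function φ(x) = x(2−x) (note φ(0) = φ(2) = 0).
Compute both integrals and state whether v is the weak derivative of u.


LHS = -28/5, RHS = -56/5. No, v is not the weak derivative of u.

u(x) = 2*x**3 - 2*x**2 + x - 2, classical derivative u'(x) = 6*x**2 - 4*x + 1.
φ(x) = x(2−x), so φ'(x) = 2 - 2*x.
Note φ(0) = φ(2) = 0, so the boundary term u·φ vanishes.
LHS = ∫_0^2 u(x) φ'(x) dx = ∫_0^2 (-4*x^4 + 8*x^3 - 6*x^2 + 6*x - 4) dx. Term by term:
  ∫_0^2 -4*x^4 dx = -128/5;  ∫_0^2 8*x^3 dx = 32;  ∫_0^2 -6*x^2 dx = -16;
  ∫_0^2 6*x dx = 12;  ∫_0^2 -4 dx = -8.
Sum: -128/5 + 32 − 16 + 12 − 8 = -28/5.
So LHS = -28/5.
∫_0^2 v(x) φ(x) dx = ∫_0^2 (-12*x^4 + 32*x^3 - 18*x^2 + 4*x) dx. Term by term:
  ∫_0^2 -12*x^4 dx = -384/5;  ∫_0^2 32*x^3 dx = 128;  ∫_0^2 -18*x^2 dx = -48;
  ∫_0^2 4*x dx = 8.
Sum: -384/5 + 128 − 48 + 8 = 56/5.
So RHS = -∫_0^2 v(x) φ(x) dx = -56/5.
LHS − RHS = 28/5 ≠ 0, so the identity fails.
(For a valid weak derivative the identity must hold for EVERY test function, in particular this one. The failure shows v is NOT the weak derivative of u.)
Correct weak derivative would be u'(x) = 6*x**2 - 4*x + 1.


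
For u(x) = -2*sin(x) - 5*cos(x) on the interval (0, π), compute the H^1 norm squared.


||u||_{H^1(0,π)}^2 = 29*π

u'(x) = 5*sin(x) - 2*cos(x).
Expand u² and (u')² and integrate term by term on (0, π), using: for integers n ≥ 1, ∫_0^π sin²(nx) dx = ∫_0^π cos²(nx) dx = π/2; for n ≠ n', ∫_0^π sin(nx)sin(n'x) dx = ∫_0^π cos(nx)cos(n'x) dx = 0; and by product-to-sum, ∫_0^π sin(nx)cos(n'x) dx = ½∫_0^π [sin((n+n')x) + sin((n−n')x)] dx, which is 0 when n+n' is even and 2n/(n²−n'²) when n+n' is odd (it need not vanish on (0, π)).
  u² squared terms: (-5)²·∫cos(x)² dx = 25·π/2 = 25*π/2;  (-2)²·∫sin(x)² dx = 4·π/2 = 2*π.
  u² cross terms: 2·(-5)·(-2)·∫cos(x)·sin(x) dx = 20·(0) = 0.
  So ∫_0^π u² dx = 25*π/2 + 2*π + 0 = 29*π/2.
  (u')² squared terms: (-2)²·∫cos(x)² dx = 4·π/2 = 2*π;  (5)²·∫sin(x)² dx = 25·π/2 = 25*π/2.
  (u')² cross terms: 2·(-2)·(5)·∫cos(x)·sin(x) dx = -20·(0) = 0.
  So ∫_0^π (u')² dx = 2*π + 25*π/2 + 0 = 29*π/2.
||u||_{H^1}^2 = (29*π/2) + (29*π/2) = 29*π.


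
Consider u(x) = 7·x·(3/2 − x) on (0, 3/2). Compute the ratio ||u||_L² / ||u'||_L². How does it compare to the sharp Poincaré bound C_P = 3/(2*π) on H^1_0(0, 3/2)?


||u||_L² / ||u'||_L² = 3*sqrt(10)/20 < C_P = 3/(2*π).

u(x) = 7·x·(3/2 − x), so u'(x) = 21/2 - 14*x.
u(x) = 7·x·(3/2 − x) vanishes at x = 0 and x = 3/2, so u ∈ H^1_0(0, 3/2). Differentiate via the product rule and integrate the resulting polynomials term by term.
  ∫_0^3/2 u² dx = ∫_0^3/2 (49*x^4 - 147*x^3 + 441*x^2/4) dx. Term by term:
    ∫_0^3/2 49*x^4 dx = 11907/160;  ∫_0^3/2 -147*x^3 dx = -11907/64;  ∫_0^3/2 441*x^2/4 dx = 3969/32.
  Sum: 11907/160 − 11907/64 + 3969/32 = 3969/320.
  ∫_0^3/2 (u')² dx = ∫_0^3/2 (196*x^2 - 294*x + 441/4) dx. Term by term:
    ∫_0^3/2 196*x^2 dx = 441/2;  ∫_0^3/2 -294*x dx = -1323/4;  ∫_0^3/2 441/4 dx = 1323/8.
  Sum: 441/2 − 1323/4 + 1323/8 = 441/8.
∫_0^3/2 u² dx = 3969/320, so ||u||_L² = 63*sqrt(5)/40.
∫_0^3/2 (u')² dx = 441/8, so ||u'||_L² = 21*sqrt(2)/4.
Ratio ||u||_L² / ||u'||_L² = 3*sqrt(10)/20.
Sharp Poincaré constant on H^1_0(0, 3/2) is C_P = L/π = 3/(2*π), achieved by sin(2*π/3·x).
A polynomial bump cannot attain the sharp Poincaré constant (only the first sine eigenfunction does), so the ratio is strictly less than C_P, consistent with ||u||_L² ≤ C_P ||u'||_L².


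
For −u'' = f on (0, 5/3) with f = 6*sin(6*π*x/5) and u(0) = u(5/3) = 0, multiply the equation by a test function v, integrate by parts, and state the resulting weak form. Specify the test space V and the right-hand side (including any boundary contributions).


V = H^1_0(0, 5/3) (so v(0) = v(5/3) = 0); weak form: ∫_0^5/3 u'v' dx = ∫_0^5/3 (6*sin(6*π*x/5)) v dx for all v ∈ V.

Multiply both sides by a test function v and integrate from 0 to 5/3:
  ∫_0^5/3 −u''(x) v(x) dx = ∫_0^5/3 f(x) v(x) dx.
Integrate the LHS by parts once:
  ∫_0^5/3 −u'' v dx = −[u'(x) v(x)]_0^5/3 + ∫_0^5/3 u'(x) v'(x) dx.
Thus ∫_0^5/3 u'(x) v'(x) dx = ∫_0^5/3 f(x) v(x) dx + [u'(x) v(x)]_0^5/3.
Choose V so that boundary terms are either known or forced to vanish.
u is Dirichlet: u(0) = u(5/3) = 0. Let V = H^1_0(0, 5/3); then v(0) = v(5/3) = 0, and [u' v]_0^5/3 = 0.
Weak formulation: find u (satisfying any essential BC) such that ∫_0^5/3 u'(x) v'(x) dx = ∫_0^5/3 f v dx for all v ∈ V.
Substituting f(x) = 6*sin(6*π*x/5), the right-hand side is ∫_0^5/3 (6*sin(6*π*x/5)) v dx.


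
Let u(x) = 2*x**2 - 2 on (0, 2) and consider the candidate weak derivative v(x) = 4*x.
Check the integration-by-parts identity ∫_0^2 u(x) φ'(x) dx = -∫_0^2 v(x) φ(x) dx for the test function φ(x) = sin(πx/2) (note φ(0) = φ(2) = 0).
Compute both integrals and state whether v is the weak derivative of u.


LHS = -16/π, RHS = -16/π. Yes, v = u' weakly.

u(x) = 2*x**2 - 2, classical derivative u'(x) = 4*x.
φ(x) = sin(πx/2), so φ'(x) = π*cos(π*x/2)/2.
Note φ(0) = φ(2) = 0, so the boundary term u·φ vanishes.
LHS = ∫_0^2 u(x) φ'(x) dx = ∫_0^2 (π*x^2*cos(π*x/2) - π*cos(π*x/2)) dx. Term by term:
  ∫_0^2 -π*cos(π*x/2) dx = 0;  ∫_0^2 π*x^2*cos(π*x/2) dx = -16/π.
Sum: 0 − 16/π = -16/π.
So LHS = -16/π.
∫_0^2 v(x) φ(x) dx = ∫_0^2 (4*x*sin(π*x/2)) dx. Term by term:
  ∫_0^2 4*x*sin(π*x/2) dx = 16/π.
So RHS = -∫_0^2 v(x) φ(x) dx = -16/π.
LHS = RHS, so the identity holds for this test φ.
Moreover u is smooth here and v(x) = u'(x) = 4*x pointwise, so the identity holds for every test function. Hence v is the weak derivative of u.


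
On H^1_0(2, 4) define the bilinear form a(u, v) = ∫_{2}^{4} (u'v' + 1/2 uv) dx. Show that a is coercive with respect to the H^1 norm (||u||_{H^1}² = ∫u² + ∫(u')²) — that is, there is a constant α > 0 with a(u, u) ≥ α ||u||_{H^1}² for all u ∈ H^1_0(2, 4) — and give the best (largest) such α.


α = (2 + π^2)/(4 + π^2)

Coercivity of a(·,·) on H^1_0(2, 4) means a(u, u) ≥ α ||u||_{H^1}² for every u ∈ H^1_0.
The interval has length L = 2, and Poincaré/coercivity depend only on L. Here a(u, u) = ∫(u')² + (1/2)·∫u².
Here 0 < c = 1/2 < 1. The condition a(u,u) ≥ α||u||_{H^1}² reads (1−α)∫(u')² ≥ (α−c)∫u². Any admissible α is ≤ 1 (rapidly oscillating u have ∫u²/∫(u')² → 0), and α = 1 would force 0 ≥ (1−c)∫u², impossible since c < 1; so 1−α > 0. By the sharp Poincaré inequality on H^1_0 of an interval of length L, ∫(u')² ≥ (π/L)²∫u² with equality for the first sine mode sin(π(x−x₀)/L) (x₀ the left endpoint), so the inequality holds for all u iff (1−α)(π/L)² ≥ α − c, i.e. α ≤ ((π/L)² + c)/((π/L)² + 1) = (1 + c(L/π)²)/(1 + (L/π)²). With (π/L)² = π^2/4 and c = 1/2, the largest admissible constant is α = ((π/L)² + c)/((π/L)² + 1).
Simplifying, α = (2 + π^2)/(4 + π^2).


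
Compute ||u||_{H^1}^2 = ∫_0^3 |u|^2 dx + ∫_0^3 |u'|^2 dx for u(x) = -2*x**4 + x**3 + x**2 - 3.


||u||_{H^1}^2 = 130068/7

The H^1 norm (squared) on an interval (0, L) is
  ||u||_{H^1}^2 = ∫_0^L u(x)^2 dx + ∫_0^L u'(x)^2 dx.
Compute u'(x) = -8*x**3 + 3*x**2 + 2*x.
Then u(x)^2 = 4*x**8 - 4*x**7 - 3*x**6 + 2*x**5 + 13*x**4 - 6*x**3 - 6*x**2 + 9 and u'(x)^2 = 64*x**6 - 48*x**5 - 23*x**4 + 12*x**3 + 4*x**2.
Integrate each monomial from 0 to 3 using ∫_0^3 c·x^n dx = c·3^(n+1)/(n+1):
  ∫_0^3 u(x)^2 dx = ∫_0^3 (4*x^8 - 4*x^7 - 3*x^6 + 2*x^5 + 13*x^4 - 6*x^3 - 6*x^2 + 9) dx. Term by term:
    ∫_0^3 4*x^8 dx = 8748;  ∫_0^3 -4*x^7 dx = -6561/2;  ∫_0^3 -3*x^6 dx = -6561/7;
    ∫_0^3 2*x^5 dx = 243;  ∫_0^3 13*x^4 dx = 3159/5;  ∫_0^3 -6*x^3 dx = -243/2;
    ∫_0^3 -6*x^2 dx = -54;  ∫_0^3 9 dx = 27.
  Sum: 8748 − 6561/2 − 6561/7 + 243 + 3159/5 − 243/2 − 54 + 27 = 183978/35.
  ∫_0^3 u'(x)^2 dx = ∫_0^3 (64*x^6 - 48*x^5 - 23*x^4 + 12*x^3 + 4*x^2) dx. Term by term:
    ∫_0^3 64*x^6 dx = 139968/7;  ∫_0^3 -48*x^5 dx = -5832;  ∫_0^3 -23*x^4 dx = -5589/5;
    ∫_0^3 12*x^3 dx = 243;  ∫_0^3 4*x^2 dx = 36.
  Sum: 139968/7 − 5832 − 5589/5 + 243 + 36 = 466362/35.
Adding: ||u||_{H^1}^2 = 183978/35 + 466362/35 = 130068/7.


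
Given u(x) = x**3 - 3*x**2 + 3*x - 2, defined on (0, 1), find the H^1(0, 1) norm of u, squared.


||u||_{H^1}^2 = 241/70

The H^1 norm (squared) on an interval (0, L) is
  ||u||_{H^1}^2 = ∫_0^L u(x)^2 dx + ∫_0^L u'(x)^2 dx.
Compute u'(x) = 3*x**2 - 6*x + 3.
Then u(x)^2 = x**6 - 6*x**5 + 15*x**4 - 22*x**3 + 21*x**2 - 12*x + 4 and u'(x)^2 = 9*x**4 - 36*x**3 + 54*x**2 - 36*x + 9.
Integrate each monomial from 0 to 1 using ∫_0^1 c·x^n dx = c·1^(n+1)/(n+1):
  ∫_0^1 u(x)^2 dx = ∫_0^1 (x^6 - 6*x^5 + 15*x^4 - 22*x^3 + 21*x^2 - 12*x + 4) dx. Term by term:
    ∫_0^1 x^6 dx = 1/7;  ∫_0^1 -6*x^5 dx = -1;  ∫_0^1 15*x^4 dx = 3;
    ∫_0^1 -22*x^3 dx = -11/2;  ∫_0^1 21*x^2 dx = 7;  ∫_0^1 -12*x dx = -6;
    ∫_0^1 4 dx = 4.
  Sum: 1/7 − 1 + 3 − 11/2 + 7 − 6 + 4 = 23/14.
  ∫_0^1 u'(x)^2 dx = ∫_0^1 (9*x^4 - 36*x^3 + 54*x^2 - 36*x + 9) dx. Term by term:
    ∫_0^1 9*x^4 dx = 9/5;  ∫_0^1 -36*x^3 dx = -9;  ∫_0^1 54*x^2 dx = 18;
    ∫_0^1 -36*x dx = -18;  ∫_0^1 9 dx = 9.
  Sum: 9/5 − 9 + 18 − 18 + 9 = 9/5.
Adding: ||u||_{H^1}^2 = 23/14 + 9/5 = 241/70.


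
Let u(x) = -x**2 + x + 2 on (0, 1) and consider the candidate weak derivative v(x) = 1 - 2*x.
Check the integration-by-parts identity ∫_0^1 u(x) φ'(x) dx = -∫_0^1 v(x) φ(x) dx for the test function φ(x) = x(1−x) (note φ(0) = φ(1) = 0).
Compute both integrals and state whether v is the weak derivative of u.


LHS = 0, RHS = 0. Yes, v = u' weakly.

u(x) = -x**2 + x + 2, classical derivative u'(x) = 1 - 2*x.
φ(x) = x(1−x), so φ'(x) = 1 - 2*x.
Note φ(0) = φ(1) = 0, so the boundary term u·φ vanishes.
LHS = ∫_0^1 u(x) φ'(x) dx = ∫_0^1 (2*x^3 - 3*x^2 - 3*x + 2) dx. Term by term:
  ∫_0^1 2*x^3 dx = 1/2;  ∫_0^1 -3*x^2 dx = -1;  ∫_0^1 -3*x dx = -3/2;
  ∫_0^1 2 dx = 2.
Sum: 1/2 − 1 − 3/2 + 2 = 0.
So LHS = 0.
∫_0^1 v(x) φ(x) dx = ∫_0^1 (2*x^3 - 3*x^2 + x) dx. Term by term:
  ∫_0^1 2*x^3 dx = 1/2;  ∫_0^1 -3*x^2 dx = -1;  ∫_0^1 x dx = 1/2.
Sum: 1/2 − 1 + 1/2 = 0.
So RHS = -∫_0^1 v(x) φ(x) dx = 0.
LHS = RHS, so the identity holds for this test φ.
Moreover u is smooth here and v(x) = u'(x) = 1 - 2*x pointwise, so the identity holds for every test function. Hence v is the weak derivative of u.


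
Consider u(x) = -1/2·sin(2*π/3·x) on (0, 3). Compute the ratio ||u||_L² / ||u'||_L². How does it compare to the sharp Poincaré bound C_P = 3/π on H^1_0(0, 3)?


||u||_L² / ||u'||_L² = 3/(2*π) < C_P = 3/π.

u(x) = -1/2·sin(2*π/3·x), so u'(x) = -π*cos(2*π*x/3)/3.
Writing u(x) = A·sin(kπx/L) with A = -1/2 and k = 2, use ∫_0^L sin²(kπx/L) dx = L/2 and ∫_0^L cos²(kπx/L) dx = L/2.
u² = 1/4·sin²(2*π/3·x) and (u')² = π^2/9·cos²(2*π/3·x), and each of sin², cos² integrates to L/2 = 3/2 over (0, 3).
∫_0^3 u² dx = 3/8, so ||u||_L² = sqrt(6)/4.
∫_0^3 (u')² dx = π^2/6, so ||u'||_L² = sqrt(6)*π/6.
Ratio ||u||_L² / ||u'||_L² = 3/(2*π).
Sharp Poincaré constant on H^1_0(0, 3) is C_P = L/π = 3/π, achieved by sin(π/3·x).
This is the k = 2 harmonic; the ratio L/(kπ) is strictly less than C_P = L/π, consistent with the sharp inequality ||u||_L² ≤ C_P ||u'||_L².


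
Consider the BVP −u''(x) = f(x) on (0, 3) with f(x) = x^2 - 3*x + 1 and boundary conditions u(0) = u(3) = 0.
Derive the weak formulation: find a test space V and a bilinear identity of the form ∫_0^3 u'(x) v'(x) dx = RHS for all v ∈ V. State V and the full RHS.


V = H^1_0(0, 3) (so v(0) = v(3) = 0); weak form: ∫_0^3 u'v' dx = ∫_0^3 (x^2 - 3*x + 1) v dx for all v ∈ V.

Multiply both sides by a test function v and integrate from 0 to 3:
  ∫_0^3 −u''(x) v(x) dx = ∫_0^3 f(x) v(x) dx.
Integrate the LHS by parts once:
  ∫_0^3 −u'' v dx = −[u'(x) v(x)]_0^3 + ∫_0^3 u'(x) v'(x) dx.
Thus ∫_0^3 u'(x) v'(x) dx = ∫_0^3 f(x) v(x) dx + [u'(x) v(x)]_0^3.
Choose V so that boundary terms are either known or forced to vanish.
u is Dirichlet: u(0) = u(3) = 0. Let V = H^1_0(0, 3); then v(0) = v(3) = 0, and [u' v]_0^3 = 0.
Weak formulation: find u (satisfying any essential BC) such that ∫_0^3 u'(x) v'(x) dx = ∫_0^3 f v dx for all v ∈ V.
Substituting f(x) = x^2 - 3*x + 1, the right-hand side is ∫_0^3 (x^2 - 3*x + 1) v dx.


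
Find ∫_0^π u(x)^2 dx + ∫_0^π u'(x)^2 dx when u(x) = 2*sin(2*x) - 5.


||u||_{H^1(0,π)}^2 = 35*π

u'(x) = 4*cos(2*x).
Expand u² and (u')² and integrate term by term on (0, π), using: for integers n ≥ 1, ∫_0^π sin²(nx) dx = ∫_0^π cos²(nx) dx = π/2; for n ≠ n', ∫_0^π sin(nx)sin(n'x) dx = ∫_0^π cos(nx)cos(n'x) dx = 0; and by product-to-sum, ∫_0^π sin(nx)cos(n'x) dx = ½∫_0^π [sin((n+n')x) + sin((n−n')x)] dx, which is 0 when n+n' is even and 2n/(n²−n'²) when n+n' is odd (it need not vanish on (0, π)). For the constant mode: ∫_0^π 1 dx = π, ∫_0^π cos(nx) dx = 0, ∫_0^π sin(nx) dx = (1−(−1)^n)/n.
  u² squared terms: (-5)²·∫1 dx = 25·π = 25*π;  (2)²·∫sin(2x)² dx = 4·π/2 = 2*π.
  u² cross terms: 2·(-5)·(2)·∫1·sin(2x) dx = -20·(0) = 0.
  So ∫_0^π u² dx = 25*π + 2*π + 0 = 27*π.
  (u')² squared terms: (4)²·∫cos(2x)² dx = 16·π/2 = 8*π.
  So ∫_0^π (u')² dx = 8*π.
||u||_{H^1}^2 = (27*π) + (8*π) = 35*π.


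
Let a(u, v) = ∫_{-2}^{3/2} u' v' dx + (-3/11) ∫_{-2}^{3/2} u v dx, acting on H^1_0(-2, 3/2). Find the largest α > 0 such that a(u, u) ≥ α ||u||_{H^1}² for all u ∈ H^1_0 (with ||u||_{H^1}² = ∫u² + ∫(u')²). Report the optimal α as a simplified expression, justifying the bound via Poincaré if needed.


α = (-147 + 44*π^2)/(11*(4*π^2 + 49))

Coercivity of a(·,·) on H^1_0(-2, 3/2) means a(u, u) ≥ α ||u||_{H^1}² for every u ∈ H^1_0.
The interval has length L = 7/2, and Poincaré/coercivity depend only on L. Here a(u, u) = ∫(u')² + (-3/11)·∫u².
Here c = -3/11 < 0 with |c| < (π/L)² = 4*π^2/49, so coercivity still holds. The condition a(u,u) ≥ α||u||_{H^1}² reads (1−α)∫(u')² ≥ (α−c)∫u². Any admissible α is ≤ 1 (rapidly oscillating u have ∫u²/∫(u')² → 0), and α = 1 would force 0 ≥ (1−c)∫u², impossible since c < 1; so 1−α > 0. By the sharp Poincaré inequality on H^1_0 of an interval of length L, ∫(u')² ≥ (π/L)²∫u² with equality for the first sine mode sin(π(x−x₀)/L) (x₀ the left endpoint), so the inequality holds for all u iff (1−α)(π/L)² ≥ α − c, i.e. α ≤ ((π/L)² + c)/((π/L)² + 1) = (1 + c(L/π)²)/(1 + (L/π)²). (Direct route, valid since c ≤ 0: Poincaré gives c∫u² ≥ c(L/π)²∫(u')², so a(u,u) ≥ (1 + c(L/π)²)∫(u')², while ||u||_{H^1}² ≤ (1 + (L/π)²)∫(u')²; dividing yields the same α.) With (π/L)² = 4*π^2/49 and c = -3/11, the largest admissible constant is α = ((π/L)² + c)/((π/L)² + 1).
Simplifying, α = (-147 + 44*π^2)/(11*(4*π^2 + 49)).
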